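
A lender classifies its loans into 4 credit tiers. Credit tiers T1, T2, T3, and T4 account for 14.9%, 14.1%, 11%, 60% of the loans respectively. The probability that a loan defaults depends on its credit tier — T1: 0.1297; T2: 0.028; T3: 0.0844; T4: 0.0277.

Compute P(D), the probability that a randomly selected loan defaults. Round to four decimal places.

Summing over the partition,
P(D) = P(D|T1)·P(T1) + P(D|T2)·P(T2) + P(D|T3)·P(T3) + P(D|T4)·P(T4)
      = 0.1297·0.149 + 0.028·0.141 + 0.0844·0.11 + 0.0277·0.6
      = 0.0193253 + 0.003948 + 0.009284 + 0.01662 = 0.0491773

0.0492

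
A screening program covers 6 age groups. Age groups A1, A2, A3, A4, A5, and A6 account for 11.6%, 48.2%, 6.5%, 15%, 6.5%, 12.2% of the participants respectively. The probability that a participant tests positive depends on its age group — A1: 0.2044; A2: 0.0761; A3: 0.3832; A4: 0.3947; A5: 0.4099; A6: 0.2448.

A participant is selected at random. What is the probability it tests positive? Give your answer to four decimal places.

P(T) ≈ 0.2010

By the law of total probability,
P(T) = P(T|A1)·P(A1) + P(T|A2)·P(A2) + P(T|A3)·P(A3) + P(T|A4)·P(A4) + P(T|A5)·P(A5) + P(T|A6)·P(A6)
      = 0.2044·0.116 + 0.0761·0.482 + 0.3832·0.065 + 0.3947·0.15 + 0.4099·0.065 + 0.2448·0.122
      = 0.0237104 + 0.0366802 + 0.024908 + 0.059205 + 0.0266435 + 0.0298656 = 0.2010127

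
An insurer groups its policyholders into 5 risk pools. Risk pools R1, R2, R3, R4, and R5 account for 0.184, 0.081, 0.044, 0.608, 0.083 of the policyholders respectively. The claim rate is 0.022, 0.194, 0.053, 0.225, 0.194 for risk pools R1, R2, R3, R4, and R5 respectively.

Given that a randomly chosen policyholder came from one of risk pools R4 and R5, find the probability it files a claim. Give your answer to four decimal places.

Let S = {R4, R5}.
P(S) = 0.608 + 0.083 = 0.691.
P(C ∩ S) = 0.225·0.608 + 0.194·0.083 = 0.1368 + 0.016102 = 0.152902.
P(C | S) = 0.152902 / 0.691 = 0.221276…

P(C|S) ≈ 0.2213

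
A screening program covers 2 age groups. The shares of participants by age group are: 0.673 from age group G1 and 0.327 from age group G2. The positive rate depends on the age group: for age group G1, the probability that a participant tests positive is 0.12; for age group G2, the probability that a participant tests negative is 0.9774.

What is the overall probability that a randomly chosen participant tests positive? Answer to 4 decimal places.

P(T|G2) = 1 − 0.9774 = 0.0226.
Summing over the partition,
P(T) = P(T|G1)·P(G1) + P(T|G2)·P(G2)
      = 0.12·0.673 + 0.0226·0.327
      = 0.08076 + 0.0073902 = 0.0881502

P(T) ≈ 0.0882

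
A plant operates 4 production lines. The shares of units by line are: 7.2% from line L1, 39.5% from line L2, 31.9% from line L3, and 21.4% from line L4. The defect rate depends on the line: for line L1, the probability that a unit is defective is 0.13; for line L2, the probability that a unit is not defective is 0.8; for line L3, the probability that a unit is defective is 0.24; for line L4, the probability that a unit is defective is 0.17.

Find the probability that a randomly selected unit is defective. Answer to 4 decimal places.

P(D|L2) = 1 − 0.8 = 0.2.
By the law of total probability,
P(D) = P(D|L1)·P(L1) + P(D|L2)·P(L2) + P(D|L3)·P(L3) + P(D|L4)·P(L4)
      = 0.13·0.072 + 0.2·0.395 + 0.24·0.319 + 0.17·0.214
      = 0.00936 + 0.079 + 0.07656 + 0.03638 = 0.2013

P(D) ≈ 0.2013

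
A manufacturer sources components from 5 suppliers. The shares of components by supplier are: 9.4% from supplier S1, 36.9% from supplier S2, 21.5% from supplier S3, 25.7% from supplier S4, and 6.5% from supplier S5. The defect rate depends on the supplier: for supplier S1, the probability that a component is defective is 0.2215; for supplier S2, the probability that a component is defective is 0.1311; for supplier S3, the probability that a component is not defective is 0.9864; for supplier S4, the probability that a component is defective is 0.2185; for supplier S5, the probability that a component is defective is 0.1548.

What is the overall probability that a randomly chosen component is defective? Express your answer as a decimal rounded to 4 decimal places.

P(D|S3) = 1 − 0.9864 = 0.0136.
Summing over the partition,
P(D) = P(D|S1)·P(S1) + P(D|S2)·P(S2) + P(D|S3)·P(S3) + P(D|S4)·P(S4) + P(D|S5)·P(S5)
      = 0.2215·0.094 + 0.1311·0.369 + 0.0136·0.215 + 0.2185·0.257 + 0.1548·0.065
      = 0.020821 + 0.0483759 + 0.002924 + 0.0561545 + 0.010062 = 0.1383374

0.1383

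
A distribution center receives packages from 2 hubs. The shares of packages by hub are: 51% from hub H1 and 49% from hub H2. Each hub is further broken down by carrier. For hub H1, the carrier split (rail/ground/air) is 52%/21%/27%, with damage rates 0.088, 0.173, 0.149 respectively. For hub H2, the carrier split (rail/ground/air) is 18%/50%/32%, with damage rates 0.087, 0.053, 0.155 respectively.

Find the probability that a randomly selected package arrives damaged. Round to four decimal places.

0.1073

P(D|H1) = 0.52·0.088 + 0.21·0.173 + 0.27·0.149 = 0.04576 + 0.03633 + 0.04023 = 0.12232
P(D|H2) = 0.18·0.087 + 0.5·0.053 + 0.32·0.155 = 0.01566 + 0.0265 + 0.0496 = 0.09176
Then overall,
P(D) = 0.51·0.12232 + 0.49·0.09176
      = 0.0623832 + 0.0449624 = 0.1073456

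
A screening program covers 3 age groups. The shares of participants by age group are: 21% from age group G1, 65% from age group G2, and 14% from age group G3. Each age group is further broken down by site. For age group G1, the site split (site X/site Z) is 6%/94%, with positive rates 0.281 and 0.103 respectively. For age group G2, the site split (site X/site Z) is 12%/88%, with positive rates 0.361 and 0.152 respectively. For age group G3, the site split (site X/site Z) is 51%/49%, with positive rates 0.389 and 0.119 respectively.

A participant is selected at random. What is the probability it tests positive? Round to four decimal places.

0.1749

P(T|G1) = 0.06·0.281 + 0.94·0.103 = 0.01686 + 0.09682 = 0.11368
P(T|G2) = 0.12·0.361 + 0.88·0.152 = 0.04332 + 0.13376 = 0.17708
P(T|G3) = 0.51·0.389 + 0.49·0.119 = 0.19839 + 0.05831 = 0.2567
By total probability over the outer partition,
P(T) = 0.21·0.11368 + 0.65·0.17708 + 0.14·0.2567
      = 0.0238728 + 0.115102 + 0.035938 = 0.1749128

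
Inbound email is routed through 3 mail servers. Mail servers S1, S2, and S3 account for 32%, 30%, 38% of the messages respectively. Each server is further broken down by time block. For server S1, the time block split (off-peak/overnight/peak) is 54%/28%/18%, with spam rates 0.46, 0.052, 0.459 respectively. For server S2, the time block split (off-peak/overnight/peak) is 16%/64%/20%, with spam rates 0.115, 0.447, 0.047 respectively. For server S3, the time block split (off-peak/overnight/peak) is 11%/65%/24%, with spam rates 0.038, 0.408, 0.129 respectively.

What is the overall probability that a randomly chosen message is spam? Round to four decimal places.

P(S) ≈ 0.3189

P(S|S1) = 0.54·0.46 + 0.28·0.052 + 0.18·0.459 = 0.2484 + 0.01456 + 0.08262 = 0.34558
P(S|S2) = 0.16·0.115 + 0.64·0.447 + 0.2·0.047 = 0.0184 + 0.28608 + 0.0094 = 0.31388
P(S|S3) = 0.11·0.038 + 0.65·0.408 + 0.24·0.129 = 0.00418 + 0.2652 + 0.03096 = 0.30034
Then overall,
P(S) = 0.32·0.34558 + 0.3·0.31388 + 0.38·0.30034
      = 0.1105856 + 0.094164 + 0.1141292 = 0.3188788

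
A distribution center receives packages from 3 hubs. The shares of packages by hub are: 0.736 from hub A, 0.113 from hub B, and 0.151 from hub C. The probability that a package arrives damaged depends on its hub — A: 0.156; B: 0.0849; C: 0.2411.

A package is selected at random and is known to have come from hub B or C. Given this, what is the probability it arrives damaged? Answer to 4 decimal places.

Let S = {B, C}.
P(S) = 0.113 + 0.151 = 0.264.
P(D ∩ S) = 0.0849·0.113 + 0.2411·0.151 = 0.0095937 + 0.0364061 = 0.0459998.
P(D | S) = 0.0459998 / 0.264 = 0.174242…

P(D|S) ≈ 0.1742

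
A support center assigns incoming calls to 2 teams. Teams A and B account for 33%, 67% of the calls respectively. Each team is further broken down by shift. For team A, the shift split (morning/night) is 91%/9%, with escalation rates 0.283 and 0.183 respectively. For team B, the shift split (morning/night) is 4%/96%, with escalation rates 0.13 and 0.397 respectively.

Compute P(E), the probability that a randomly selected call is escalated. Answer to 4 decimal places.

P(E|A) = 0.91·0.283 + 0.09·0.183 = 0.25753 + 0.01647 = 0.274
P(E|B) = 0.04·0.13 + 0.96·0.397 = 0.0052 + 0.38112 = 0.38632
Then overall,
P(E) = 0.33·0.274 + 0.67·0.38632
      = 0.09042 + 0.2588344 = 0.3492544

P(E) ≈ 0.3493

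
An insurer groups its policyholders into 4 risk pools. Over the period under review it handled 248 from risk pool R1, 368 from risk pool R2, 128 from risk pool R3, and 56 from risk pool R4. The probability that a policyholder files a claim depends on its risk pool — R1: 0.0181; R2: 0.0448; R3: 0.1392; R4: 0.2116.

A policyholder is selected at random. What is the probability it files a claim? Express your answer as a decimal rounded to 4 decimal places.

0.0633

Total: 248 + 368 + 128 + 56 = 800.
P(R1) = 248/800 = 0.31. P(R2) = 368/800 = 0.46. P(R3) = 128/800 = 0.16. P(R4) = 56/800 = 0.07.
P(C) = P(C|R1)·P(R1) + P(C|R2)·P(R2) + P(C|R3)·P(R3) + P(C|R4)·P(R4)
      = 0.0181·0.31 + 0.0448·0.46 + 0.1392·0.16 + 0.2116·0.07
      = 0.005611 + 0.020608 + 0.022272 + 0.014812 = 0.063303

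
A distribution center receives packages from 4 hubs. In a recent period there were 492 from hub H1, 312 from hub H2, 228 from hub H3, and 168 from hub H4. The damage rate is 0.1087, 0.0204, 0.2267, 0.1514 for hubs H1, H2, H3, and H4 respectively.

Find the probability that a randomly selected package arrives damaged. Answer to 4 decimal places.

P(D) ≈ 0.1141

Total: 492 + 312 + 228 + 168 = 1200.
P(H1) = 492/1200 = 0.41. P(H2) = 312/1200 = 0.26. P(H3) = 228/1200 = 0.19. P(H4) = 168/1200 = 0.14.
P(D) = P(D|H1)·P(H1) + P(D|H2)·P(H2) + P(D|H3)·P(H3) + P(D|H4)·P(H4)
      = 0.1087·0.41 + 0.0204·0.26 + 0.2267·0.19 + 0.1514·0.14
      = 0.044567 + 0.005304 + 0.043073 + 0.021196 = 0.11414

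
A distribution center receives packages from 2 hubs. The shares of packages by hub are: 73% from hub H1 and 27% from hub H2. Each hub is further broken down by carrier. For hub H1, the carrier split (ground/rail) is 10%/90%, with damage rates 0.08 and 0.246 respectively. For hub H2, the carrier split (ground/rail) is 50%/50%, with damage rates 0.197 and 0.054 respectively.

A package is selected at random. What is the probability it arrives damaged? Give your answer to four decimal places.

P(D|H1) = 0.1·0.08 + 0.9·0.246 = 0.008 + 0.2214 = 0.2294
P(D|H2) = 0.5·0.197 + 0.5·0.054 = 0.0985 + 0.027 = 0.1255
By total probability over the outer partition,
P(D) = 0.73·0.2294 + 0.27·0.1255
      = 0.167462 + 0.033885 = 0.201347

P(D) ≈ 0.2013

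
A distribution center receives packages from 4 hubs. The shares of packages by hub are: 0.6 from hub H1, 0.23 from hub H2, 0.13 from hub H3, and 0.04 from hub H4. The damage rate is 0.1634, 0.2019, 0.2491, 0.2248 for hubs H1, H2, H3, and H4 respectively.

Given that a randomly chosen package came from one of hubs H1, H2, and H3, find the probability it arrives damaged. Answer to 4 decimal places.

Let S = {H1, H2, H3}.
P(S) = 0.6 + 0.23 + 0.13 = 0.96.
P(D ∩ S) = 0.1634·0.6 + 0.2019·0.23 + 0.2491·0.13 = 0.09804 + 0.046437 + 0.032383 = 0.17686.
P(D | S) = 0.17686 / 0.96 = 0.184229…

P(D|S) ≈ 0.1842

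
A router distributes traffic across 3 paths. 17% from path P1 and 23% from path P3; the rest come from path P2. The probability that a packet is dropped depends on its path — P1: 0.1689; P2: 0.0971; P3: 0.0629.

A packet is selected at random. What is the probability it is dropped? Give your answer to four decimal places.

P(L) ≈ 0.1014

P(P2) = 1 − (0.17 + 0.23) = 0.6.
P(L) = P(L|P1)·P(P1) + P(L|P2)·P(P2) + P(L|P3)·P(P3)
      = 0.1689·0.17 + 0.0971·0.6 + 0.0629·0.23
      = 0.028713 + 0.05826 + 0.014467 = 0.10144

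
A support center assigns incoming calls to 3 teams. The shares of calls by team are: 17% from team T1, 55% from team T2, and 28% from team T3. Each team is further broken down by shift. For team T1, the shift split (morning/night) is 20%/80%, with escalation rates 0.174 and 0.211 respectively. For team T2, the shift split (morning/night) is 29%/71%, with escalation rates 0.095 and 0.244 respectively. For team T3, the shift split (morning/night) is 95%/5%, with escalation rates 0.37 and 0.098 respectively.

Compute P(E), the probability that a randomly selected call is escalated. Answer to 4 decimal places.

P(E) ≈ 0.2448

P(E|T1) = 0.2·0.174 + 0.8·0.211 = 0.0348 + 0.1688 = 0.2036
P(E|T2) = 0.29·0.095 + 0.71·0.244 = 0.02755 + 0.17324 = 0.20079
P(E|T3) = 0.95·0.37 + 0.05·0.098 = 0.3515 + 0.0049 = 0.3564
Then overall,
P(E) = 0.17·0.2036 + 0.55·0.20079 + 0.28·0.3564
      = 0.034612 + 0.1104345 + 0.099792 = 0.2448385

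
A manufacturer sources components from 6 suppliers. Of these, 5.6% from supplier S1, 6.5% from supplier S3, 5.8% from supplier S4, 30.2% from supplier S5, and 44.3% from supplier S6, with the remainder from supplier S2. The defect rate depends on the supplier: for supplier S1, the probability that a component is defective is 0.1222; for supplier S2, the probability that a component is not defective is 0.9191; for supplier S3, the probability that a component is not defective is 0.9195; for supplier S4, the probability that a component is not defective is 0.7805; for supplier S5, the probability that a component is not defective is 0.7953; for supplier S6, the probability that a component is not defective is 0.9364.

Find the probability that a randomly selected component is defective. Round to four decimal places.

0.1209

P(S2) = 1 − (0.056 + 0.065 + 0.058 + 0.302 + 0.443) = 0.076.
P(D|S2) = 1 − 0.9191 = 0.0809.
P(D|S3) = 1 − 0.9195 = 0.0805.
P(D|S4) = 1 − 0.7805 = 0.2195.
P(D|S5) = 1 − 0.7953 = 0.2047.
P(D|S6) = 1 − 0.9364 = 0.0636.
P(D) = P(D|S1)·P(S1) + P(D|S2)·P(S2) + P(D|S3)·P(S3) + P(D|S4)·P(S4) + P(D|S5)·P(S5) + P(D|S6)·P(S6)
      = 0.1222·0.056 + 0.0809·0.076 + 0.0805·0.065 + 0.2195·0.058 + 0.2047·0.302 + 0.0636·0.443
      = 0.0068432 + 0.0061484 + 0.0052325 + 0.012731 + 0.0618194 + 0.0281748 = 0.1209493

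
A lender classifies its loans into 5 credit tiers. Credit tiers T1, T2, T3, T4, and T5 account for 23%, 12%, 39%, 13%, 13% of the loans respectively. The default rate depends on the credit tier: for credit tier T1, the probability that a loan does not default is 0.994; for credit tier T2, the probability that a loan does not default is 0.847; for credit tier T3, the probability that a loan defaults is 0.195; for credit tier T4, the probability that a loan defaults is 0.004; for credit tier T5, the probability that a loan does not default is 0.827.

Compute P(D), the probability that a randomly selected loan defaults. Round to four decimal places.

P(D|T1) = 1 − 0.994 = 0.006.
P(D|T2) = 1 − 0.847 = 0.153.
P(D|T5) = 1 − 0.827 = 0.173.
P(D) = P(D|T1)·P(T1) + P(D|T2)·P(T2) + P(D|T3)·P(T3) + P(D|T4)·P(T4) + P(D|T5)·P(T5)
      = 0.006·0.23 + 0.153·0.12 + 0.195·0.39 + 0.004·0.13 + 0.173·0.13
      = 0.00138 + 0.01836 + 0.07605 + 0.00052 + 0.02249 = 0.1188

P(D) ≈ 0.1188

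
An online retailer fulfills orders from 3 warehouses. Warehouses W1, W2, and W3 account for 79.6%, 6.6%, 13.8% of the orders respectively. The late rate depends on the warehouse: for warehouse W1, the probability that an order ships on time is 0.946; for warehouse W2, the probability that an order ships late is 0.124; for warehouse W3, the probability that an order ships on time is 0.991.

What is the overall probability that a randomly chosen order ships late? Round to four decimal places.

P(L|W1) = 1 − 0.946 = 0.054.
P(L|W3) = 1 − 0.991 = 0.009.
P(L) = P(L|W1)·P(W1) + P(L|W2)·P(W2) + P(L|W3)·P(W3)
      = 0.054·0.796 + 0.124·0.066 + 0.009·0.138
      = 0.042984 + 0.008184 + 0.001242 = 0.05241

P(L) ≈ 0.0524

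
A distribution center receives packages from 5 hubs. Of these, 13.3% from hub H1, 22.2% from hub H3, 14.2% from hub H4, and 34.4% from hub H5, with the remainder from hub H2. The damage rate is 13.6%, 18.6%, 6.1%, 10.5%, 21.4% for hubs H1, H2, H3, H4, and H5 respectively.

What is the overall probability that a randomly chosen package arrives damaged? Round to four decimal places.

P(H2) = 1 − (0.133 + 0.222 + 0.142 + 0.344) = 0.159.
By the law of total probability,
P(D) = P(D|H1)·P(H1) + P(D|H2)·P(H2) + P(D|H3)·P(H3) + P(D|H4)·P(H4) + P(D|H5)·P(H5)
      = 0.136·0.133 + 0.186·0.159 + 0.061·0.222 + 0.105·0.142 + 0.214·0.344
      = 0.018088 + 0.029574 + 0.013542 + 0.01491 + 0.073616 = 0.14973

P(D) ≈ 0.1497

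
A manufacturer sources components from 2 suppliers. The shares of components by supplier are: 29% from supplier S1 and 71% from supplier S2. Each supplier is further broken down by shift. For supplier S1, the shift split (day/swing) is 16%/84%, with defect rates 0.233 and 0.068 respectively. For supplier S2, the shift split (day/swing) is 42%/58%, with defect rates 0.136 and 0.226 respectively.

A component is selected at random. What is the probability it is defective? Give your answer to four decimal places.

P(D|S1) = 0.16·0.233 + 0.84·0.068 = 0.03728 + 0.05712 = 0.0944
P(D|S2) = 0.42·0.136 + 0.58·0.226 = 0.05712 + 0.13108 = 0.1882
By total probability over the outer partition,
P(D) = 0.29·0.0944 + 0.71·0.1882
      = 0.027376 + 0.133622 = 0.160998

P(D) ≈ 0.1610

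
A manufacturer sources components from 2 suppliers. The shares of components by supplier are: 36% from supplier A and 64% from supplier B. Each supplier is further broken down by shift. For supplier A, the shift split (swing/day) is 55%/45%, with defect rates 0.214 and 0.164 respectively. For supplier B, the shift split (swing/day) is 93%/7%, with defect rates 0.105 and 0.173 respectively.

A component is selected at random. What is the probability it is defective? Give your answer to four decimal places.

P(D|A) = 0.55·0.214 + 0.45·0.164 = 0.1177 + 0.0738 = 0.1915
P(D|B) = 0.93·0.105 + 0.07·0.173 = 0.09765 + 0.01211 = 0.10976
By total probability over the outer partition,
P(D) = 0.36·0.1915 + 0.64·0.10976
      = 0.06894 + 0.0702464 = 0.1391864

0.1392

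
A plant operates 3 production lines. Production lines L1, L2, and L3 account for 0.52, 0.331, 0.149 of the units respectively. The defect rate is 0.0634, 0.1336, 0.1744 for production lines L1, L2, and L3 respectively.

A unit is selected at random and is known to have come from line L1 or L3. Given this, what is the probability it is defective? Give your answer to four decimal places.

Let S = {L1, L3}.
P(S) = 0.52 + 0.149 = 0.669.
P(D ∩ S) = 0.0634·0.52 + 0.1744·0.149 = 0.032968 + 0.0259856 = 0.0589536.
P(D | S) = 0.0589536 / 0.669 = 0.088122…

P(D|S) ≈ 0.0881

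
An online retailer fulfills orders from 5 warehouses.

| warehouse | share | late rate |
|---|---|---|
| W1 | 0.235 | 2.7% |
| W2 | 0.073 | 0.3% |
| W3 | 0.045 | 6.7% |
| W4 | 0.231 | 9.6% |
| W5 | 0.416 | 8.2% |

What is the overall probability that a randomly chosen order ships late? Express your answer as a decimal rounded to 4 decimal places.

P(L) = P(L|W1)·P(W1) + P(L|W2)·P(W2) + P(L|W3)·P(W3) + P(L|W4)·P(W4) + P(L|W5)·P(W5)
      = 0.027·0.235 + 0.003·0.073 + 0.067·0.045 + 0.096·0.231 + 0.082·0.416
      = 0.006345 + 0.000219 + 0.003015 + 0.022176 + 0.034112 = 0.065867

0.0659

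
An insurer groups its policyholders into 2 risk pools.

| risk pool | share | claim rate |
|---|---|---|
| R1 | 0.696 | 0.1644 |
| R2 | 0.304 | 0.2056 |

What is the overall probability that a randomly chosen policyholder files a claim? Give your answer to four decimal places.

0.1769

Summing over the partition,
P(C) = P(C|R1)·P(R1) + P(C|R2)·P(R2)
      = 0.1644·0.696 + 0.2056·0.304
      = 0.1144224 + 0.0625024 = 0.1769248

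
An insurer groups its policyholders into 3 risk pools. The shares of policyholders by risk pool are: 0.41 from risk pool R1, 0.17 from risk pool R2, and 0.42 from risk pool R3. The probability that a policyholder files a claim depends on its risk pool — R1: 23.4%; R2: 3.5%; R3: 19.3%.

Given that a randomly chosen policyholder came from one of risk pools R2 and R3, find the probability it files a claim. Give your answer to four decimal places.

Let S = {R2, R3}.
P(S) = 0.17 + 0.42 = 0.59.
P(C ∩ S) = 0.035·0.17 + 0.193·0.42 = 0.00595 + 0.08106 = 0.08701.
P(C | S) = 0.08701 / 0.59 = 0.147475…

P(C|S) ≈ 0.1475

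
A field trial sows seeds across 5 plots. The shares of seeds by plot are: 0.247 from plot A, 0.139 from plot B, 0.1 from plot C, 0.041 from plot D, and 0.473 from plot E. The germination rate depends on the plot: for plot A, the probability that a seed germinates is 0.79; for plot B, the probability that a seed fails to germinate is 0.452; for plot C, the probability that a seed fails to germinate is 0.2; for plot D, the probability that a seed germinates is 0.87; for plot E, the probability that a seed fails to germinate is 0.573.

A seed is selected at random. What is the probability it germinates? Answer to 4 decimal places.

P(G) ≈ 0.5889

P(G|B) = 1 − 0.452 = 0.548.
P(G|C) = 1 − 0.2 = 0.8.
P(G|E) = 1 − 0.573 = 0.427.
P(G) = P(G|A)·P(A) + P(G|B)·P(B) + P(G|C)·P(C) + P(G|D)·P(D) + P(G|E)·P(E)
      = 0.79·0.247 + 0.548·0.139 + 0.8·0.1 + 0.87·0.041 + 0.427·0.473
      = 0.19513 + 0.076172 + 0.08 + 0.03567 + 0.201971 = 0.588943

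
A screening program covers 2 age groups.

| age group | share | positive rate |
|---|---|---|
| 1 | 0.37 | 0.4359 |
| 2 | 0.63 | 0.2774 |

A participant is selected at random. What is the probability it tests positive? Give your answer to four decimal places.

Using total probability over the partition,
P(T) = P(T|1)·P(1) + P(T|2)·P(2)
      = 0.4359·0.37 + 0.2774·0.63
      = 0.161283 + 0.174762 = 0.336045

P(T) ≈ 0.3360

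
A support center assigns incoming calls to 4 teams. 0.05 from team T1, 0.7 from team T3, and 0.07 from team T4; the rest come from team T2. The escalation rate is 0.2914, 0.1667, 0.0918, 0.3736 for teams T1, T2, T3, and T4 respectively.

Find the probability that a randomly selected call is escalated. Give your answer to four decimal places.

P(T2) = 1 − (0.05 + 0.7 + 0.07) = 0.18.
Summing over the partition,
P(E) = P(E|T1)·P(T1) + P(E|T2)·P(T2) + P(E|T3)·P(T3) + P(E|T4)·P(T4)
      = 0.2914·0.05 + 0.1667·0.18 + 0.0918·0.7 + 0.3736·0.07
      = 0.01457 + 0.030006 + 0.06426 + 0.026152 = 0.134988

0.1350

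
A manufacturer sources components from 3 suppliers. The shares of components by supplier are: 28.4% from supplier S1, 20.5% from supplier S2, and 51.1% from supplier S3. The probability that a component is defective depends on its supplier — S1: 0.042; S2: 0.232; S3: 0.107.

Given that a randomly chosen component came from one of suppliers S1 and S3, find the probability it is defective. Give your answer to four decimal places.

P(D|S) ≈ 0.0838

Let S = {S1, S3}.
P(S) = 0.284 + 0.511 = 0.795.
P(D ∩ S) = 0.042·0.284 + 0.107·0.511 = 0.011928 + 0.054677 = 0.066605.
P(D | S) = 0.066605 / 0.795 = 0.083780…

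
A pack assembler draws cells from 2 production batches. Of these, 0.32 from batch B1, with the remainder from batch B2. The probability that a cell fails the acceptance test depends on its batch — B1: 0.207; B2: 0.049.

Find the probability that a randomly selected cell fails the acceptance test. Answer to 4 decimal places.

P(B2) = 1 − (0.32) = 0.68.
P(F) = P(F|B1)·P(B1) + P(F|B2)·P(B2)
      = 0.207·0.32 + 0.049·0.68
      = 0.06624 + 0.03332 = 0.09956

P(F) ≈ 0.0996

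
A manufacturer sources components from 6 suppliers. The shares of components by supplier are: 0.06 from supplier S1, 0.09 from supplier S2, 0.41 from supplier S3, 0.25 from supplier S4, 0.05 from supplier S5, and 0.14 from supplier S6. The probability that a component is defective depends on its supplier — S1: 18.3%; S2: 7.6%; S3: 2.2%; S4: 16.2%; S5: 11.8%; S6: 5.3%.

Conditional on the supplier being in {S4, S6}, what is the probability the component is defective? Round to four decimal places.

Let S = {S4, S6}.
P(S) = 0.25 + 0.14 = 0.39.
P(D ∩ S) = 0.162·0.25 + 0.053·0.14 = 0.0405 + 0.00742 = 0.04792.
P(D | S) = 0.04792 / 0.39 = 0.122872…

0.1229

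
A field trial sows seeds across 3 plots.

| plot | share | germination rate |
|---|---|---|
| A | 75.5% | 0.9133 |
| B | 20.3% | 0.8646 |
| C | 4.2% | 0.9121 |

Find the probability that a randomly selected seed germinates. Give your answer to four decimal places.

P(G) ≈ 0.9034

P(G) = P(G|A)·P(A) + P(G|B)·P(B) + P(G|C)·P(C)
      = 0.9133·0.755 + 0.8646·0.203 + 0.9121·0.042
      = 0.6895415 + 0.1755138 + 0.0383082 = 0.9033635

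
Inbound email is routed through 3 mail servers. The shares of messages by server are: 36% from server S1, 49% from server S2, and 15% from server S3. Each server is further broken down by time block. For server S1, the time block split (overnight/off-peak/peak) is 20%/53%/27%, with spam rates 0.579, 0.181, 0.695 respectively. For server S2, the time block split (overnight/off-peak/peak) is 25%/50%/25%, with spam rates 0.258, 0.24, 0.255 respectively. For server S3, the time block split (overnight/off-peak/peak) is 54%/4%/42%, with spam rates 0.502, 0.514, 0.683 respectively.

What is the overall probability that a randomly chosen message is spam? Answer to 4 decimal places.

0.3522

P(S|S1) = 0.2·0.579 + 0.53·0.181 + 0.27·0.695 = 0.1158 + 0.09593 + 0.18765 = 0.39938
P(S|S2) = 0.25·0.258 + 0.5·0.24 + 0.25·0.255 = 0.0645 + 0.12 + 0.06375 = 0.24825
P(S|S3) = 0.54·0.502 + 0.04·0.514 + 0.42·0.683 = 0.27108 + 0.02056 + 0.28686 = 0.5785
By total probability over the outer partition,
P(S) = 0.36·0.39938 + 0.49·0.24825 + 0.15·0.5785
      = 0.1437768 + 0.1216425 + 0.086775 = 0.3521943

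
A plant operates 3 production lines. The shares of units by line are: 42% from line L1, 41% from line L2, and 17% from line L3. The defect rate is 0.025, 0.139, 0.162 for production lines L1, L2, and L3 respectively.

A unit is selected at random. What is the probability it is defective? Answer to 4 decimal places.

Summing over the partition,
P(D) = P(D|L1)·P(L1) + P(D|L2)·P(L2) + P(D|L3)·P(L3)
      = 0.025·0.42 + 0.139·0.41 + 0.162·0.17
      = 0.0105 + 0.05699 + 0.02754 = 0.09503

0.0950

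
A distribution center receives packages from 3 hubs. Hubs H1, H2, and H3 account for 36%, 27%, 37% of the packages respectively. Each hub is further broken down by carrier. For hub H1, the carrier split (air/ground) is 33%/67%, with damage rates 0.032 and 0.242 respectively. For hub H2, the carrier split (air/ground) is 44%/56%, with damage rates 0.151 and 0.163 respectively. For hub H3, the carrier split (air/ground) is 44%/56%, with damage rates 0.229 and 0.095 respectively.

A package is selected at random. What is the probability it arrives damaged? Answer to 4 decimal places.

P(D|H1) = 0.33·0.032 + 0.67·0.242 = 0.01056 + 0.16214 = 0.1727
P(D|H2) = 0.44·0.151 + 0.56·0.163 = 0.06644 + 0.09128 = 0.15772
P(D|H3) = 0.44·0.229 + 0.56·0.095 = 0.10076 + 0.0532 = 0.15396
Then overall,
P(D) = 0.36·0.1727 + 0.27·0.15772 + 0.37·0.15396
      = 0.062172 + 0.0425844 + 0.0569652 = 0.1617216

P(D) ≈ 0.1617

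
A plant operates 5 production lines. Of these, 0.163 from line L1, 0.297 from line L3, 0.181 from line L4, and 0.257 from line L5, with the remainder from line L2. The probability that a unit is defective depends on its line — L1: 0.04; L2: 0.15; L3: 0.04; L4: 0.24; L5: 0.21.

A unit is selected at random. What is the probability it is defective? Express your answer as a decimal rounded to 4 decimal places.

P(L2) = 1 − (0.163 + 0.297 + 0.181 + 0.257) = 0.102.
Summing over the partition,
P(D) = P(D|L1)·P(L1) + P(D|L2)·P(L2) + P(D|L3)·P(L3) + P(D|L4)·P(L4) + P(D|L5)·P(L5)
      = 0.04·0.163 + 0.15·0.102 + 0.04·0.297 + 0.24·0.181 + 0.21·0.257
      = 0.00652 + 0.0153 + 0.01188 + 0.04344 + 0.05397 = 0.13111

0.1311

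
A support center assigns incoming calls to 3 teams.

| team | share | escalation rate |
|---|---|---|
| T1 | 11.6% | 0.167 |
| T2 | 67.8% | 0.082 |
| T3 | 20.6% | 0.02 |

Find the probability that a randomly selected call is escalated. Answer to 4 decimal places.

Using total probability over the partition,
P(E) = P(E|T1)·P(T1) + P(E|T2)·P(T2) + P(E|T3)·P(T3)
      = 0.167·0.116 + 0.082·0.678 + 0.02·0.206
      = 0.019372 + 0.055596 + 0.00412 = 0.079088

0.0791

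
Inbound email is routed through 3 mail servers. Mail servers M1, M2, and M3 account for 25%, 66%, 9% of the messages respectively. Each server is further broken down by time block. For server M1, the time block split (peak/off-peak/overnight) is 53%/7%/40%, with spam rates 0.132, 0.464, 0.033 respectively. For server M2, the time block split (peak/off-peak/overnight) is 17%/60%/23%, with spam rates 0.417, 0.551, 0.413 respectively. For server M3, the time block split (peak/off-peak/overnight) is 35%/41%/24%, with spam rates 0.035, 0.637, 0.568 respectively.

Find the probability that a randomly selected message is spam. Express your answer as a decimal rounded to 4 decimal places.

P(S|M1) = 0.53·0.132 + 0.07·0.464 + 0.4·0.033 = 0.06996 + 0.03248 + 0.0132 = 0.11564
P(S|M2) = 0.17·0.417 + 0.6·0.551 + 0.23·0.413 = 0.07089 + 0.3306 + 0.09499 = 0.49648
P(S|M3) = 0.35·0.035 + 0.41·0.637 + 0.24·0.568 = 0.01225 + 0.26117 + 0.13632 = 0.40974
By total probability over the outer partition,
P(S) = 0.25·0.11564 + 0.66·0.49648 + 0.09·0.40974
      = 0.02891 + 0.3276768 + 0.0368766 = 0.3934634

0.3935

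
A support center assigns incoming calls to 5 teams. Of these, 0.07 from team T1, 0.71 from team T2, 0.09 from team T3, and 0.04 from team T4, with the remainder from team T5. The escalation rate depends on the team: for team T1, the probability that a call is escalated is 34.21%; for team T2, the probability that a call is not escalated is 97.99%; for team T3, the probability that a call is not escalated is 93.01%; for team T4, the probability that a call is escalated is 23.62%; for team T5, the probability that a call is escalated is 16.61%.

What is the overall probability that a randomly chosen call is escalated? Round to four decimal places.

P(T5) = 1 − (0.07 + 0.71 + 0.09 + 0.04) = 0.09.
P(E|T2) = 1 − 0.9799 = 0.0201.
P(E|T3) = 1 − 0.9301 = 0.0699.
P(E) = P(E|T1)·P(T1) + P(E|T2)·P(T2) + P(E|T3)·P(T3) + P(E|T4)·P(T4) + P(E|T5)·P(T5)
      = 0.3421·0.07 + 0.0201·0.71 + 0.0699·0.09 + 0.2362·0.04 + 0.1661·0.09
      = 0.023947 + 0.014271 + 0.006291 + 0.009448 + 0.014949 = 0.068906

0.0689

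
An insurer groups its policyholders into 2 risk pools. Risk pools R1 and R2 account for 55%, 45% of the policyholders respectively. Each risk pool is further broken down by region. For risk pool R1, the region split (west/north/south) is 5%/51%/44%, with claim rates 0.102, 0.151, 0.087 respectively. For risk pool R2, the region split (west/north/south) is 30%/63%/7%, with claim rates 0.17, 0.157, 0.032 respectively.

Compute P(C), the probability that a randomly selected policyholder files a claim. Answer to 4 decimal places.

P(C|R1) = 0.05·0.102 + 0.51·0.151 + 0.44·0.087 = 0.0051 + 0.07701 + 0.03828 = 0.12039
P(C|R2) = 0.3·0.17 + 0.63·0.157 + 0.07·0.032 = 0.051 + 0.09891 + 0.00224 = 0.15215
By total probability over the outer partition,
P(C) = 0.55·0.12039 + 0.45·0.15215
      = 0.0662145 + 0.0684675 = 0.134682

0.1347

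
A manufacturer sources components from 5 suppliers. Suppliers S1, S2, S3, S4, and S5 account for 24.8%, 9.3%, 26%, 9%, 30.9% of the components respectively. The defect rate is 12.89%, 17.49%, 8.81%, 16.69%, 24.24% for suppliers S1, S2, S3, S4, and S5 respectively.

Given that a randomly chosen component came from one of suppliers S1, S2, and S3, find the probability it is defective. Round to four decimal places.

P(D|S) ≈ 0.1184

Let S = {S1, S2, S3}.
P(S) = 0.248 + 0.093 + 0.26 = 0.601.
P(D ∩ S) = 0.1289·0.248 + 0.1749·0.093 + 0.0881·0.26 = 0.0319672 + 0.0162657 + 0.022906 = 0.0711389.
P(D | S) = 0.0711389 / 0.601 = 0.118368…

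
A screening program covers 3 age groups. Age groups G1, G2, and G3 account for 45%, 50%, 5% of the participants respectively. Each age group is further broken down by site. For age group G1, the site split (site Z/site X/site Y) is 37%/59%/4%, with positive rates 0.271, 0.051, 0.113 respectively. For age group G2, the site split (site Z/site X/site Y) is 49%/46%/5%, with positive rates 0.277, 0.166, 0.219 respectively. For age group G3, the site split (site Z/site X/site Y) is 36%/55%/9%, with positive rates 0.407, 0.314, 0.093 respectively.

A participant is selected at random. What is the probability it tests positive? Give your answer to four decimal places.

P(T|G1) = 0.37·0.271 + 0.59·0.051 + 0.04·0.113 = 0.10027 + 0.03009 + 0.00452 = 0.13488
P(T|G2) = 0.49·0.277 + 0.46·0.166 + 0.05·0.219 = 0.13573 + 0.07636 + 0.01095 = 0.22304
P(T|G3) = 0.36·0.407 + 0.55·0.314 + 0.09·0.093 = 0.14652 + 0.1727 + 0.00837 = 0.32759
By total probability over the outer partition,
P(T) = 0.45·0.13488 + 0.5·0.22304 + 0.05·0.32759
      = 0.060696 + 0.11152 + 0.0163795 = 0.1885955

P(T) ≈ 0.1886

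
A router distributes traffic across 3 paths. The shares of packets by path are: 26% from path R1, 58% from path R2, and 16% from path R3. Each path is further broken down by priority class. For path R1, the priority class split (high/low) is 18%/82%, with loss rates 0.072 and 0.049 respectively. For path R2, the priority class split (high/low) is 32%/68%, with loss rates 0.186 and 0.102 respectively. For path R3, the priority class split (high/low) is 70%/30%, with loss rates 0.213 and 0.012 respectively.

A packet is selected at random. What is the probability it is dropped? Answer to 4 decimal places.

P(L) ≈ 0.1130

P(L|R1) = 0.18·0.072 + 0.82·0.049 = 0.01296 + 0.04018 = 0.05314
P(L|R2) = 0.32·0.186 + 0.68·0.102 = 0.05952 + 0.06936 = 0.12888
P(L|R3) = 0.7·0.213 + 0.3·0.012 = 0.1491 + 0.0036 = 0.1527
Then overall,
P(L) = 0.26·0.05314 + 0.58·0.12888 + 0.16·0.1527
      = 0.0138164 + 0.0747504 + 0.024432 = 0.1129988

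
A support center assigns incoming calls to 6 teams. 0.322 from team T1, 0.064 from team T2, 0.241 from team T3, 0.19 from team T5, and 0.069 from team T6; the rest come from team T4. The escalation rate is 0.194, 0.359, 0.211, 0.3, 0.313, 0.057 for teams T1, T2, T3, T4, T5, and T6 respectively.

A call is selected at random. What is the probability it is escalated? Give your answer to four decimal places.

P(E) ≈ 0.2339

P(T4) = 1 − (0.322 + 0.064 + 0.241 + 0.19 + 0.069) = 0.114.
By the law of total probability,
P(E) = P(E|T1)·P(T1) + P(E|T2)·P(T2) + P(E|T3)·P(T3) + P(E|T4)·P(T4) + P(E|T5)·P(T5) + P(E|T6)·P(T6)
      = 0.194·0.322 + 0.359·0.064 + 0.211·0.241 + 0.3·0.114 + 0.313·0.19 + 0.057·0.069
      = 0.062468 + 0.022976 + 0.050851 + 0.0342 + 0.05947 + 0.003933 = 0.233898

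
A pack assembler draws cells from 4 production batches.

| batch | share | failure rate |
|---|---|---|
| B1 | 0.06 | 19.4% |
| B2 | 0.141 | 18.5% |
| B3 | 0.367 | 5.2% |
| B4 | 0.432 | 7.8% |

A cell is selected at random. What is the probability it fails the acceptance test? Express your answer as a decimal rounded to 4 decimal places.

P(F) ≈ 0.0905

P(F) = P(F|B1)·P(B1) + P(F|B2)·P(B2) + P(F|B3)·P(B3) + P(F|B4)·P(B4)
      = 0.194·0.06 + 0.185·0.141 + 0.052·0.367 + 0.078·0.432
      = 0.01164 + 0.026085 + 0.019084 + 0.033696 = 0.090505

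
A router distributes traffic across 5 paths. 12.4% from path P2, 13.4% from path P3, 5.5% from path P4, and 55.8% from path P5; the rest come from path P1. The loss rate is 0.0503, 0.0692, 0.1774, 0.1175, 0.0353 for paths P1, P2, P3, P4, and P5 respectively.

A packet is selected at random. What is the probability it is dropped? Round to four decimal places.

P(L) ≈ 0.0650

P(P1) = 1 − (0.124 + 0.134 + 0.055 + 0.558) = 0.129.
P(L) = P(L|P1)·P(P1) + P(L|P2)·P(P2) + P(L|P3)·P(P3) + P(L|P4)·P(P4) + P(L|P5)·P(P5)
      = 0.0503·0.129 + 0.0692·0.124 + 0.1774·0.134 + 0.1175·0.055 + 0.0353·0.558
      = 0.0064887 + 0.0085808 + 0.0237716 + 0.0064625 + 0.0196974 = 0.065001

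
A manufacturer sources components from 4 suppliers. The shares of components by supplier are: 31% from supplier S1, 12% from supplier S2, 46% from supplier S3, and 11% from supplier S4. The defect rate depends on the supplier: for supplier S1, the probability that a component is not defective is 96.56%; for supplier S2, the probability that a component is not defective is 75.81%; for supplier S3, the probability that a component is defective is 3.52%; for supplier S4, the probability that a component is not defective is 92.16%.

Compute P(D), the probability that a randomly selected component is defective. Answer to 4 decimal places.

P(D) ≈ 0.0645

P(D|S1) = 1 − 0.9656 = 0.0344.
P(D|S2) = 1 − 0.7581 = 0.2419.
P(D|S4) = 1 − 0.9216 = 0.0784.
Using total probability over the partition,
P(D) = P(D|S1)·P(S1) + P(D|S2)·P(S2) + P(D|S3)·P(S3) + P(D|S4)·P(S4)
      = 0.0344·0.31 + 0.2419·0.12 + 0.0352·0.46 + 0.0784·0.11
      = 0.010664 + 0.029028 + 0.016192 + 0.008624 = 0.064508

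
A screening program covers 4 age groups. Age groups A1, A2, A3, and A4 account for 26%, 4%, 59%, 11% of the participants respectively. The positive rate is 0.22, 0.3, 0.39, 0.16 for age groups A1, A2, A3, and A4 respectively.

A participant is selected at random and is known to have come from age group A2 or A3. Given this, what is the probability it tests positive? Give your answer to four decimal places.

P(T|S) ≈ 0.3843

Let S = {A2, A3}.
P(S) = 0.04 + 0.59 = 0.63.
P(T ∩ S) = 0.3·0.04 + 0.39·0.59 = 0.012 + 0.2301 = 0.2421.
P(T | S) = 0.2421 / 0.63 = 0.384286…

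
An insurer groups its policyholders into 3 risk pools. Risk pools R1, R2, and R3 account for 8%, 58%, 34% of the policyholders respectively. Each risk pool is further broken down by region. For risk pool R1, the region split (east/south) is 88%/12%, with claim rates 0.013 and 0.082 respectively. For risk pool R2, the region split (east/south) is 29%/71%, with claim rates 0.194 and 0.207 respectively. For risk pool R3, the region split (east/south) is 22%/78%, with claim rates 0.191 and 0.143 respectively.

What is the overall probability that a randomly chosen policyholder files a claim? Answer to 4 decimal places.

P(C) ≈ 0.1718

P(C|R1) = 0.88·0.013 + 0.12·0.082 = 0.01144 + 0.00984 = 0.02128
P(C|R2) = 0.29·0.194 + 0.71·0.207 = 0.05626 + 0.14697 = 0.20323
P(C|R3) = 0.22·0.191 + 0.78·0.143 = 0.04202 + 0.11154 = 0.15356
By total probability over the outer partition,
P(C) = 0.08·0.02128 + 0.58·0.20323 + 0.34·0.15356
      = 0.0017024 + 0.1178734 + 0.0522104 = 0.1717862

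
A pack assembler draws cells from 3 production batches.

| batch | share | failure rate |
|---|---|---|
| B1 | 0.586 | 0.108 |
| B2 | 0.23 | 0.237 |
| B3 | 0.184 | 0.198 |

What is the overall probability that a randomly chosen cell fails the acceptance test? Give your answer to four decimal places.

P(F) = P(F|B1)·P(B1) + P(F|B2)·P(B2) + P(F|B3)·P(B3)
      = 0.108·0.586 + 0.237·0.23 + 0.198·0.184
      = 0.063288 + 0.05451 + 0.036432 = 0.15423

0.1542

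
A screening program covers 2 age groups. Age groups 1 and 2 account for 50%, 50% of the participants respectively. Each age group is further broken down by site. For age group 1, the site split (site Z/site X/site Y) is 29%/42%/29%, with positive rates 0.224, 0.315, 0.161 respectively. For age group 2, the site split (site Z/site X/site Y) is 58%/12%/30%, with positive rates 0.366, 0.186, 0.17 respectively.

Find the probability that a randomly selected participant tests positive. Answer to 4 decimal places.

0.2648

P(T|1) = 0.29·0.224 + 0.42·0.315 + 0.29·0.161 = 0.06496 + 0.1323 + 0.04669 = 0.24395
P(T|2) = 0.58·0.366 + 0.12·0.186 + 0.3·0.17 = 0.21228 + 0.02232 + 0.051 = 0.2856
By total probability over the outer partition,
P(T) = 0.5·0.24395 + 0.5·0.2856
      = 0.121975 + 0.1428 = 0.264775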